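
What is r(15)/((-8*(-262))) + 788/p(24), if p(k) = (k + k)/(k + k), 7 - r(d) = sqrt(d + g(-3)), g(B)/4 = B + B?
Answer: 1651655/2096 - 3*I/2096 ≈ 788.0 - 0.0014313*I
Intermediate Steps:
g(B) = 8*B (g(B) = 4*(B + B) = 4*(2*B) = 8*B)
r(d) = 7 - sqrt(-24 + d) (r(d) = 7 - sqrt(d + 8*(-3)) = 7 - sqrt(d - 24) = 7 - sqrt(-24 + d))
p(k) = 1 (p(k) = (2*k)/((2*k)) = (2*k)*(1/(2*k)) = 1)
r(15)/((-8*(-262))) + 788/p(24) = (7 - sqrt(-24 + 15))/((-8*(-262))) + 788/1 = (7 - sqrt(-9))/2096 + 788*1 = (7 - 3*I)*(1/2096) + 788 = (7/2096 - 3*I/2096) + 788 = 1651655/2096 - 3*I/2096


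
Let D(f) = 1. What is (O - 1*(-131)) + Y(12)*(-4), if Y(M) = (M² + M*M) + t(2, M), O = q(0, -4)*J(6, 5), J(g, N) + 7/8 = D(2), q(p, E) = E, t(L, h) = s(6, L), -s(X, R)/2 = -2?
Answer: -2075/2 ≈ -1037.5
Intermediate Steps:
s(X, R) = 4 (s(X, R) = -2*(-2) = 4)
t(L, h) = 4
J(g, N) = ⅛ (J(g, N) = -7/8 + 1 = ⅛)
O = -½ (O = -4*⅛ = -½ ≈ -0.50000)
Y(M) = 4 + 2*M² (Y(M) = (M² + M*M) + 4 = (M² + M²) + 4 = 2*M² + 4 = 4 + 2*M²)
(O - 1*(-131)) + Y(12)*(-4) = (-½ - 1*(-131)) + (4 + 2*12²)*(-4) = (-½ + 131) + (4 + 2*144)*(-4) = 261/2 + (4 + 288)*(-4) = 261/2 + 292*(-4) = 261/2 - 1168 = -2075/2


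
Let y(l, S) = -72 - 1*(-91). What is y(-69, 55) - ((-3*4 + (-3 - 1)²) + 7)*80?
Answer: -861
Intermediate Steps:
y(l, S) = 19 (y(l, S) = -72 + 91 = 19)
y(-69, 55) - ((-3*4 + (-3 - 1)²) + 7)*80 = 19 - ((-3*4 + (-3 - 1)²) + 7)*80 = 19 - ((-12 + (-4)²) + 7)*80 = 19 - ((-12 + 16) + 7)*80 = 19 - (4 + 7)*80 = 19 - 11*80 = 19 - 1*880 = 19 - 880 = -861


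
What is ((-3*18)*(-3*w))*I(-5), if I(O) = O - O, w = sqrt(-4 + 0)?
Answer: 0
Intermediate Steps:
w = 2*I (w = sqrt(-4) = 2*I ≈ 2.0*I)
I(O) = 0
((-3*18)*(-3*w))*I(-5) = ((-3*18)*(-6*I))*0 = -(-324)*I*0 = (324*I)*0 = 0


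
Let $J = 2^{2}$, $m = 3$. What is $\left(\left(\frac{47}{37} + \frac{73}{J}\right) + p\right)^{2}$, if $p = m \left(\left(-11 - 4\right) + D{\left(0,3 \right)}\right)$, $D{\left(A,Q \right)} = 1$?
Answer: $\frac{11068929}{21904} \approx 505.34$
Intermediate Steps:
$J = 4$
$p = -42$ ($p = 3 \left(\left(-11 - 4\right) + 1\right) = 3 \left(-15 + 1\right) = 3 \left(-14\right) = -42$)
$\left(\left(\frac{47}{37} + \frac{73}{J}\right) + p\right)^{2} = \left(\left(\frac{47}{37} + \frac{73}{4}\right) - 42\right)^{2} = \left(\frac{2889}{148} - 42\right)^{2} = \left(- \frac{3327}{148}\right)^{2} = \frac{11068929}{21904}$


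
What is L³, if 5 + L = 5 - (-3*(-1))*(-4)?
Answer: 1728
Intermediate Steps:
L = 12 (L = -5 + (5 - (-3*(-1))*(-4)) = -5 + (5 - 3*(-4)) = -5 + (5 - 1*(-12)) = -5 + (5 + 12) = -5 + 17 = 12)
L³ = 12³ = 1728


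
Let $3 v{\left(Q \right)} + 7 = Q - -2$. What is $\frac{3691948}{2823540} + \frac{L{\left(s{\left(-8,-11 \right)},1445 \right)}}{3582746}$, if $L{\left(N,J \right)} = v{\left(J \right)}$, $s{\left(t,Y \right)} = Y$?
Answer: $\frac{1653583403551}{1264503330105} \approx 1.3077$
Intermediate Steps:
$v{\left(Q \right)} = - \frac{5}{3} + \frac{Q}{3}$ ($v{\left(Q \right)} = - \frac{7}{3} + \frac{Q - -2}{3} = - \frac{7}{3} + \frac{Q + 2}{3} = - \frac{7}{3} + \frac{2 + Q}{3} = - \frac{7}{3} + \left(\frac{2}{3} + \frac{Q}{3}\right) = - \frac{5}{3} + \frac{Q}{3}$)
$L{\left(N,J \right)} = - \frac{5}{3} + \frac{J}{3}$
$\frac{3691948}{2823540} + \frac{L{\left(s{\left(-8,-11 \right)},1445 \right)}}{3582746} = \frac{3691948}{2823540} + \frac{- \frac{5}{3} + \frac{1}{3} \cdot 1445}{3582746} = 3691948 \cdot \frac{1}{2823540} + \left(- \frac{5}{3} + \frac{1445}{3}\right) \frac{1}{3582746} = \frac{922987}{705885} + 480 \cdot \frac{1}{3582746} = \frac{922987}{705885} + \frac{240}{1791373} = \frac{1653583403551}{1264503330105}$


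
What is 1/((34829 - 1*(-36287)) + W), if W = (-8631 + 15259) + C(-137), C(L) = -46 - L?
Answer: 1/77835 ≈ 1.2848e-5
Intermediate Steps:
W = 6719 (W = (-8631 + 15259) + (-46 - 1*(-137)) = 6628 + (-46 + 137) = 6628 + 91 = 6719)
1/((34829 - 1*(-36287)) + W) = 1/((34829 - 1*(-36287)) + 6719) = 1/((34829 + 36287) + 6719) = 1/(71116 + 6719) = 1/77835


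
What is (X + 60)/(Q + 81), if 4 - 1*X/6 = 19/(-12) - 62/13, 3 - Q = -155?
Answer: 3175/6214 ≈ 0.51094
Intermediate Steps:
Q = 158 (Q = 3 - 1*(-155) = 3 + 155 = 158)
X = 1615/26 (X = 24 - 6*(19/(-12) - 62/13) = 24 - 6*(19*(-1/12) - 62*1/13) = 24 - 6*(-19/12 - 62/13) = 24 - 6*(-991/156) = 24 + 991/26 = 1615/26 ≈ 62.115)
(X + 60)/(Q + 81) = (1615/26 + 60)/(158 + 81) = (3175/26)/239 = (3175/26)*(1/239) = 3175/6214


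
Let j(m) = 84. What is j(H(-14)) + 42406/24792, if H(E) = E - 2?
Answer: 1062467/12396 ≈ 85.710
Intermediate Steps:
H(E) = -2 + E
j(H(-14)) + 42406/24792 = 84 + 42406/24792 = 84 + 42406*(1/24792) = 84 + 21203/12396 = 1062467/12396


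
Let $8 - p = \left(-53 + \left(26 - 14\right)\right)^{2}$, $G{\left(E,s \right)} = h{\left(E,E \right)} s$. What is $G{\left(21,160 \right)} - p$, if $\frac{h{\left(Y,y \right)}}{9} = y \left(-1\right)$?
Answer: $-28567$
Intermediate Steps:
$h{\left(Y,y \right)} = - 9 y$ ($h{\left(Y,y \right)} = 9 y \left(-1\right) = 9 \left(- y\right) = - 9 y$)
$G{\left(E,s \right)} = - 9 E s$
$p = -1673$ ($p = 8 - \left(-53 + \left(26 - 14\right)\right)^{2} = 8 - \left(-53 + 12\right)^{2} = 8 - \left(-41\right)^{2} = 8 - 1681 = -1673$)
$G{\left(21,160 \right)} - p = \left(-9\right) 21 \cdot 160 - -1673 = -30240 + 1673 = -28567$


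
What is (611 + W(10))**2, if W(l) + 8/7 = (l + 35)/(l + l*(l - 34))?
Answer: 38538008721/103684 ≈ 3.7169e+5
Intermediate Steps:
W(l) = -8/7 + (35 + l)/(l + l*(-34 + l)) (W(l) = -8/7 + (l + 35)/(l + l*(l - 34)) = -8/7 + (35 + l)/(l + l*(-34 + l)))
(611 + W(10))**2 = (611 + (1/7)*(245 - 8*10**2 + 271*10)/(10*(-33 + 10)))**2 = (611 + (1/7)*(1/10)*(245 - 8*100 + 2710)/(-23))**2 = (611 + (1/7)*(1/10)*(-1/23)*(245 - 800 + 2710))**2 = (611 + (1/7)*(1/10)*(-1/23)*2155)**2 = (611 - 431/322)**2 = (196311/322)**2 = 38538008721/103684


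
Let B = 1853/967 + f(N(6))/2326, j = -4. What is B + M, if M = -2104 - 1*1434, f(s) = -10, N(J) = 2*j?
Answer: -3976758894/1124621 ≈ -3536.1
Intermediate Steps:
N(J) = -8 (N(J) = 2*(-4) = -8)
M = -3538 (M = -2104 - 1434 = -3538)
B = 2150204/1124621 (B = 1853/967 - 10/2326 = 1853*(1/967) - 10*1/2326 = 1853/967 - 5/1163 = 2150204/1124621 ≈ 1.9119)
B + M = 2150204/1124621 - 3538 = -3976758894/1124621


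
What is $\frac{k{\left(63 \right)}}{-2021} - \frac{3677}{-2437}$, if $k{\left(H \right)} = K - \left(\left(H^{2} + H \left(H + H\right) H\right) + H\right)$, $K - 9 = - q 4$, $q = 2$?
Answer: $\frac{1235983842}{4925177} \approx 250.95$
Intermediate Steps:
$K = 1$ ($K = 9 + \left(-1\right) 2 \cdot 4 = 9 - 8 = 1$)
$k{\left(H \right)} = 1 - H - H^{2} - 2 H^{3}$ ($k{\left(H \right)} = 1 - \left(\left(H^{2} + H \left(H + H\right) H\right) + H\right) = 1 - \left(\left(H^{2} + H 2 H H\right) + H\right) = 1 - \left(\left(H^{2} + 2 H^{2} H\right) + H\right) = 1 - \left(\left(H^{2} + 2 H^{3}\right) + H\right) = 1 - \left(H + H^{2} + 2 H^{3}\right) = 1 - H - H^{2} - 2 H^{3}$)
$\frac{k{\left(63 \right)}}{-2021} - \frac{3677}{-2437} = \frac{1 - 63 - 63^{2} - 2 \cdot 63^{3}}{-2021} - \frac{3677}{-2437} = \left(1 - 63 - 3969 - 500094\right) \left(- \frac{1}{2021}\right) - - \frac{3677}{2437} = \left(1 - 63 - 3969 - 500094\right) \left(- \frac{1}{2021}\right) + \frac{3677}{2437} = \left(-504125\right) \left(- \frac{1}{2021}\right) + \frac{3677}{2437} = \frac{504125}{2021} + \frac{3677}{2437} = \frac{1235983842}{4925177}$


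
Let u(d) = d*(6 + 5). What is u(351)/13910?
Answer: 297/1070 ≈ 0.27757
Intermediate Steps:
u(d) = 11*d (u(d) = d*11 = 11*d)
u(351)/13910 = (11*351)/13910 = 3861*(1/13910) = 297/1070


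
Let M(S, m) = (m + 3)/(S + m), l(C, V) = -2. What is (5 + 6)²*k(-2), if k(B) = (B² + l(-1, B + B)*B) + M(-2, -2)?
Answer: 3751/4 ≈ 937.75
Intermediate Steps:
M(S, m) = (3 + m)/(S + m)
k(B) = -¼ + B² - 2*B (k(B) = (B² - 2*B) + (3 - 2)/(-2 - 2) = (B² - 2*B) + 1/(-4) = (B² - 2*B) - ¼*1 = (B² - 2*B) - ¼ = -¼ + B² - 2*B)
(5 + 6)²*k(-2) = (5 + 6)²*(-¼ + (-2)² - 2*(-2)) = 11²*(-¼ + 4 + 4) = 121*(31/4) = 3751/4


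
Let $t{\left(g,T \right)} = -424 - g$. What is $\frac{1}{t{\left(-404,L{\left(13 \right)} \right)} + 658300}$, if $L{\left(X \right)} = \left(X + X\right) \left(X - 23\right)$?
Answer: $\frac{1}{658280} \approx 1.5191 \cdot 10^{-6}$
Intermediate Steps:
$L{\left(X \right)} = 2 X \left(-23 + X\right)$
$\frac{1}{t{\left(-404,L{\left(13 \right)} \right)} + 658300} = \frac{1}{\left(-424 - -404\right) + 658300} = \frac{1}{\left(-424 + 404\right) + 658300} = \frac{1}{-20 + 658300} = \frac{1}{658280}$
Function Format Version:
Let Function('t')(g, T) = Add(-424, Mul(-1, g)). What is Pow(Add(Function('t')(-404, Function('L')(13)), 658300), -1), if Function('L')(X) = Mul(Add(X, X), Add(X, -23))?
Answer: Rational(1, 658280) ≈ 1.5191e-6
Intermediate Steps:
Function('L')(X) = Mul(2, X, Add(-23, X)) (Function('L')(X) = Mul(Mul(2, X), Add(-23, X)) = Mul(2, X, Add(-23, X)))
Pow(Add(Function('t')(-404, Function('L')(13)), 658300), -1) = Pow(Add(Add(-424, Mul(-1, -404)), 658300), -1) = Pow(Add(Add(-424, 404), 658300), -1) = Pow(Add(-20, 658300), -1) = Pow(658280, -1) = Rational(1, 658280)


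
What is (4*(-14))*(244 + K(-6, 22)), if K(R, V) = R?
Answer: -13328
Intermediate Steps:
(4*(-14))*(244 + K(-6, 22)) = (4*(-14))*(244 - 6) = -56*238 = -13328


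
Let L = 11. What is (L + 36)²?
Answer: 2209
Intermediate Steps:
(L + 36)² = (11 + 36)² = 47² = 2209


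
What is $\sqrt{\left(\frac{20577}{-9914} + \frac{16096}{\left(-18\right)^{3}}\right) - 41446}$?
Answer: $\frac{i \sqrt{2970015023771378}}{267678} \approx 203.59 i$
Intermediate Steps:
$\sqrt{\left(\frac{20577}{-9914} + \frac{16096}{\left(-18\right)^{3}}\right) - 41446} = \sqrt{\left(20577 \left(- \frac{1}{9914}\right) + \frac{16096}{-5832}\right) - 41446} = \sqrt{\left(- \frac{20577}{9914} + 16096 \left(- \frac{1}{5832}\right)\right) - 41446} = \sqrt{\left(- \frac{20577}{9914} - \frac{2012}{729}\right) - 41446} = \sqrt{- \frac{34947601}{7227306} - 41446} = \sqrt{- \frac{299577872077}{7227306}} = \frac{i \sqrt{2970015023771378}}{267678}$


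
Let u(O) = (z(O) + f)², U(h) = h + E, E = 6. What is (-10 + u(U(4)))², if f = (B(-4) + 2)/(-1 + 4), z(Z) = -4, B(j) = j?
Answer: 11236/81 ≈ 138.72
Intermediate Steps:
U(h) = 6 + h (U(h) = h + 6 = 6 + h)
f = -⅔ (f = (-4 + 2)/(-1 + 4) = -2/3 = -2*⅓ = -⅔ ≈ -0.66667)
u(O) = 196/9 (u(O) = (-4 - ⅔)² = (-14/3)² = 196/9)
(-10 + u(U(4)))² = (-10 + 196/9)² = (106/9)² = 11236/81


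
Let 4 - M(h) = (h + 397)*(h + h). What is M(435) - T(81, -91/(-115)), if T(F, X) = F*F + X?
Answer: -83995746/115 ≈ -7.3040e+5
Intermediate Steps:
T(F, X) = X + F**2 (T(F, X) = F**2 + X = X + F**2)
M(h) = 4 - 2*h*(397 + h) (M(h) = 4 - (h + 397)*(h + h) = 4 - (397 + h)*2*h = 4 - 2*h*(397 + h))
M(435) - T(81, -91/(-115)) = (4 - 794*435 - 2*435**2) - (-91/(-115) + 81**2) = (4 - 345390 - 2*189225) - (-91*(-1/115) + 6561) = (4 - 345390 - 378450) - (91/115 + 6561) = -723836 - 1*754606/115 = -723836 - 754606/115 = -83995746/115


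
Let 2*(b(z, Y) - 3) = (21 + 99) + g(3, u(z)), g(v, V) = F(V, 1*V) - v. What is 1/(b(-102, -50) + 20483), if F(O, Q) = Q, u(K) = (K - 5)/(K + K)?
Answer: 408/8382263 ≈ 4.8674e-5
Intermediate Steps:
u(K) = (-5 + K)/(2*K) (u(K) = (-5 + K)/((2*K)) = (-5 + K)*(1/(2*K)) = (-5 + K)/(2*K))
g(v, V) = V - v (g(v, V) = 1*V - v = V - v)
b(z, Y) = 123/2 + (-5 + z)/(4*z) (b(z, Y) = 3 + ((21 + 99) + ((-5 + z)/(2*z) - 1*3))/2 = 3 + (120 + ((-5 + z)/(2*z) - 3))/2 = 3 + (120 + (-3 + (-5 + z)/(2*z)))/2 = 3 + (117 + (-5 + z)/(2*z))/2 = 3 + (117/2 + (-5 + z)/(4*z)) = 123/2 + (-5 + z)/(4*z))
1/(b(-102, -50) + 20483) = 1/((¼)*(-5 + 247*(-102))/(-102) + 20483) = 1/((¼)*(-1/102)*(-5 - 25194) + 20483) = 1/((¼)*(-1/102)*(-25199) + 20483) = 1/(25199/408 + 20483) = 1/(8382263/408) = 408/8382263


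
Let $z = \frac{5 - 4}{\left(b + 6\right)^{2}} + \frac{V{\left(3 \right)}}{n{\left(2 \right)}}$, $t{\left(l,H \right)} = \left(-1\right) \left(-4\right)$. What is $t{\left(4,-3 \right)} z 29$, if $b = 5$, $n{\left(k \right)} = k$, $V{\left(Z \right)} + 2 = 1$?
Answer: $- \frac{6902}{121} \approx -57.041$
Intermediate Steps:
$V{\left(Z \right)} = -1$ ($V{\left(Z \right)} = -2 + 1 = -1$)
$t{\left(l,H \right)} = 4$
$z = - \frac{119}{242}$ ($z = \frac{5 - 4}{\left(5 + 6\right)^{2}} - \frac{1}{2} = \frac{5 - 4}{11^{2}} - \frac{1}{2} = 1 \cdot \frac{1}{121} - \frac{1}{2} = \frac{1}{121} - \frac{1}{2} = - \frac{119}{242} \approx -0.49174$)
$t{\left(4,-3 \right)} z 29 = 4 \left(- \frac{119}{242}\right) 29 = \left(- \frac{238}{121}\right) 29 = - \frac{6902}{121}$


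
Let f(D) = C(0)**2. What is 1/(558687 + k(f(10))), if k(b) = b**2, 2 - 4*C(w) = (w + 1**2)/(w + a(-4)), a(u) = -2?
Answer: 4096/2288382577 ≈ 1.7899e-6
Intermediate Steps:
C(w) = 1/2 - (1 + w)/(4*(-2 + w)) (C(w) = 1/2 - (w + 1**2)/(4*(w - 2)) = 1/2 - (w + 1)/(4*(-2 + w)) = 1/2 - (1 + w)/(4*(-2 + w)))
f(D) = 25/64 (f(D) = ((-5 + 0)/(4*(-2 + 0)))**2 = ((1/4)*(-5)/(-2))**2 = ((1/4)*(-1/2)*(-5))**2 = (5/8)**2 = 25/64)
1/(558687 + k(f(10))) = 1/(558687 + (25/64)**2) = 1/(558687 + 625/4096) = 1/(2288382577/4096) = 4096/2288382577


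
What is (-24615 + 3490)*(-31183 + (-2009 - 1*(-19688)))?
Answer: 285272000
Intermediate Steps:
(-24615 + 3490)*(-31183 + (-2009 - 1*(-19688))) = -21125*(-31183 + (-2009 + 19688)) = -21125*(-31183 + 17679) = -21125*(-13504) = 285272000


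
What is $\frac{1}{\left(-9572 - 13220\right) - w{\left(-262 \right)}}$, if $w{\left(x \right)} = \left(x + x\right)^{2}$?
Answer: $- \frac{1}{297368} \approx -3.3628 \cdot 10^{-6}$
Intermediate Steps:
$w{\left(x \right)} = 4 x^{2}$ ($w{\left(x \right)} = \left(2 x\right)^{2} = 4 x^{2}$)
$\frac{1}{\left(-9572 - 13220\right) - w{\left(-262 \right)}} = \frac{1}{\left(-9572 - 13220\right) - 4 \left(-262\right)^{2}} = \frac{1}{\left(-9572 - 13220\right) - 4 \cdot 68644} = \frac{1}{-22792 - 274576} = \frac{1}{-297368} = - \frac{1}{297368}$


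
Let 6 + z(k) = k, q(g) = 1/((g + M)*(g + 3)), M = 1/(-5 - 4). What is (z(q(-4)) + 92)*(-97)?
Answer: -309527/37 ≈ -8365.6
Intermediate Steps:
M = -⅑ (M = 1/(-9) = -⅑ ≈ -0.11111)
q(g) = 1/((3 + g)*(-⅑ + g)) (q(g) = 1/((g - ⅑)*(g + 3)) = 1/((-⅑ + g)*(3 + g)) = 1/((3 + g)*(-⅑ + g)))
z(k) = -6 + k
(z(q(-4)) + 92)*(-97) = ((-6 + 9/(-3 + 9*(-4)² + 26*(-4))) + 92)*(-97) = ((-6 + 9/(-3 + 9*16 - 104)) + 92)*(-97) = ((-6 + 9/(-3 + 144 - 104)) + 92)*(-97) = ((-6 + 9/37) + 92)*(-97) = (-213/37 + 92)*(-97) = (3191/37)*(-97) = -309527/37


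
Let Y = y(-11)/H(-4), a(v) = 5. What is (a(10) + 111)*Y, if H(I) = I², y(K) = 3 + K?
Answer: -58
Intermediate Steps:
Y = -½ (Y = (3 - 11)/((-4)²) = -8/16 = -8*1/16 = -½ ≈ -0.50000)
(a(10) + 111)*Y = (5 + 111)*(-½) = 116*(-½) = -58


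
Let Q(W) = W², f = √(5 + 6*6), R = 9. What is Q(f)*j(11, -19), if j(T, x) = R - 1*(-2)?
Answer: 451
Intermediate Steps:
f = √41 (f = √(5 + 36) = √41 ≈ 6.4031)
j(T, x) = 11 (j(T, x) = 9 - 1*(-2) = 9 + 2 = 11)
Q(f)*j(11, -19) = (√41)²*11 = 41*11 = 451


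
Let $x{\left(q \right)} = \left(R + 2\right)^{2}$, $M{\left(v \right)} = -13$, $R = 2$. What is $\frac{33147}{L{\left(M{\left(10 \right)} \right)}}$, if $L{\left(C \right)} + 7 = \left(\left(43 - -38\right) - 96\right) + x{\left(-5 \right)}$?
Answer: $- \frac{11049}{2} \approx -5524.5$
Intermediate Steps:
$x{\left(q \right)} = 16$ ($x{\left(q \right)} = \left(2 + 2\right)^{2} = 4^{2} = 16$)
$L{\left(C \right)} = -6$ ($L{\left(C \right)} = -7 + \left(\left(\left(43 - -38\right) - 96\right) + 16\right) = -7 + \left(\left(\left(43 + 38\right) - 96\right) + 16\right) = -7 + \left(\left(81 - 96\right) + 16\right) = -7 + \left(-15 + 16\right) = -7 + 1 = -6$)
$\frac{33147}{L{\left(M{\left(10 \right)} \right)}} = \frac{33147}{-6} = 33147 \left(- \frac{1}{6}\right) = - \frac{11049}{2}$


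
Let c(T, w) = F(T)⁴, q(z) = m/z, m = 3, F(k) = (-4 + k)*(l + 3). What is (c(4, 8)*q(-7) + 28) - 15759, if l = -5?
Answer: -15731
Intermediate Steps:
F(k) = 8 - 2*k (F(k) = (-4 + k)*(-5 + 3) = (-4 + k)*(-2) = 8 - 2*k)
q(z) = 3/z
c(T, w) = (8 - 2*T)⁴
(c(4, 8)*q(-7) + 28) - 15759 = ((16*(4 - 1*4)⁴)*(3/(-7)) + 28) - 15759 = ((16*(4 - 4)⁴)*(3*(-⅐)) + 28) - 15759 = ((16*0⁴)*(-3/7) + 28) - 15759 = ((16*0)*(-3/7) + 28) - 15759 = (0*(-3/7) + 28) - 15759 = (0 + 28) - 15759 = 28 - 15759 = -15731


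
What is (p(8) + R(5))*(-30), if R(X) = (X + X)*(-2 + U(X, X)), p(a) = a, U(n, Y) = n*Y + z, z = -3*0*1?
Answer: -7140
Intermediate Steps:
z = 0 (z = 0*1 = 0)
U(n, Y) = Y*n (U(n, Y) = n*Y + 0 = Y*n + 0 = Y*n)
R(X) = 2*X*(-2 + X²) (R(X) = (X + X)*(-2 + X*X) = (2*X)*(-2 + X²) = 2*X*(-2 + X²))
(p(8) + R(5))*(-30) = (8 + 2*5*(-2 + 5²))*(-30) = (8 + 2*5*(-2 + 25))*(-30) = (8 + 2*5*23)*(-30) = (8 + 230)*(-30) = 238*(-30) = -7140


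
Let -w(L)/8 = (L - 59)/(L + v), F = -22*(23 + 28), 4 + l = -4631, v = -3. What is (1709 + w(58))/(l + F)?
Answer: -94003/316635 ≈ -0.29688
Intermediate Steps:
l = -4635 (l = -4 - 4631 = -4635)
F = -1122 (F = -22*51 = -1122)
w(L) = -8*(-59 + L)/(-3 + L) (w(L) = -8*(L - 59)/(L - 3) = -8*(-59 + L)/(-3 + L))
(1709 + w(58))/(l + F) = (1709 + 8*(59 - 1*58)/(-3 + 58))/(-4635 - 1122) = (1709 + 8*(59 - 58)/55)/(-5757) = (1709 + 8*(1/55)*1)*(-1/5757) = (1709 + 8/55)*(-1/5757) = (94003/55)*(-1/5757) = -94003/316635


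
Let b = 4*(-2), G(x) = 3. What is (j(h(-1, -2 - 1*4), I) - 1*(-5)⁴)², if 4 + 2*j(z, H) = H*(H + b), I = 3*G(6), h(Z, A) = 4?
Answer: 1550025/4 ≈ 3.8751e+5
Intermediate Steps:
b = -8
I = 9 (I = 3*3 = 9)
j(z, H) = -2 + H*(-8 + H)/2 (j(z, H) = -2 + (H*(H - 8))/2 = -2 + (H*(-8 + H))/2 = -2 + H*(-8 + H)/2)
(j(h(-1, -2 - 1*4), I) - 1*(-5)⁴)² = ((-2 + (½)*9² - 4*9) - 1*(-5)⁴)² = ((-2 + (½)*81 - 36) - 1*625)² = ((-2 + 81/2 - 36) - 625)² = (5/2 - 625)² = (-1245/2)² = 1550025/4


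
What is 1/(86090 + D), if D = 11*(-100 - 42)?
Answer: 1/84528 ≈ 1.1830e-5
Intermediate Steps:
D = -1562 (D = 11*(-142) = -1562)
1/(86090 + D) = 1/(86090 - 1562) = 1/84528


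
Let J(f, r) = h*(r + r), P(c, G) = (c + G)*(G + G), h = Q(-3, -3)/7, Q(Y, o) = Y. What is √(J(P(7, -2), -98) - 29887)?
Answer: I*√29803 ≈ 172.64*I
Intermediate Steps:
h = -3/7 ≈ -0.42857
P(c, G) = 2*G*(G + c) (P(c, G) = (G + c)*(2*G) = 2*G*(G + c))
J(f, r) = -6*r/7 (J(f, r) = -3*(r + r)/7 = -6*r/7)
√(J(P(7, -2), -98) - 29887) = √(-6/7*(-98) - 29887) = √(84 - 29887) = √(-29803) = I*√29803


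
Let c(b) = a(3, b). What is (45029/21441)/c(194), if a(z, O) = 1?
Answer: 45029/21441 ≈ 2.1001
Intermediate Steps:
c(b) = 1
(45029/21441)/c(194) = (45029/21441)/1 = (45029*(1/21441))*1 = (45029/21441)*1 = 45029/21441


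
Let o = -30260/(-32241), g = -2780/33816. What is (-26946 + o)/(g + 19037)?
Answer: -2448097275868/1729601792941 ≈ -1.4154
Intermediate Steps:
g = -695/8454 (g = -2780*1/33816 = -695/8454 ≈ -0.082210)
o = 30260/32241 (o = -30260*(-1/32241) = 30260/32241 ≈ 0.93856)
(-26946 + o)/(g + 19037) = (-26946 + 30260/32241)/(-695/8454 + 19037) = -868735726/(32241*160938103/8454) = -868735726/32241*8454/160938103 = -2448097275868/1729601792941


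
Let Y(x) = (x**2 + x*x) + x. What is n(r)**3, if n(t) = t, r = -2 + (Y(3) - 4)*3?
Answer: 117649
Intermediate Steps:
Y(x) = x + 2*x**2 (Y(x) = (x**2 + x**2) + x = 2*x**2 + x = x + 2*x**2)
r = 49 (r = -2 + (3*(1 + 2*3) - 4)*3 = -2 + (3*(1 + 6) - 4)*3 = -2 + (3*7 - 4)*3 = -2 + (21 - 4)*3 = -2 + 17*3 = -2 + 51 = 49)
n(r)**3 = 49**3 = 117649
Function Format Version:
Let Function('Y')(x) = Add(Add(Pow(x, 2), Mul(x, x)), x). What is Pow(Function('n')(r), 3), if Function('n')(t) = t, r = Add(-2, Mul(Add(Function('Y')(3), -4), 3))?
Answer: 117649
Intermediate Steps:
Function('Y')(x) = Add(x, Mul(2, Pow(x, 2))) (Function('Y')(x) = Add(Add(Pow(x, 2), Pow(x, 2)), x) = Add(Mul(2, Pow(x, 2)), x) = Add(x, Mul(2, Pow(x, 2))))
r = 49 (r = Add(-2, Mul(Add(Mul(3, Add(1, Mul(2, 3))), -4), 3)) = Add(-2, Mul(Add(Mul(3, Add(1, 6)), -4), 3)) = Add(-2, Mul(Add(Mul(3, 7), -4), 3)) = Add(-2, Mul(Add(21, -4), 3)) = Add(-2, Mul(17, 3)) = Add(-2, 51) = 49)
Pow(Function('n')(r), 3) = Pow(49, 3) = 117649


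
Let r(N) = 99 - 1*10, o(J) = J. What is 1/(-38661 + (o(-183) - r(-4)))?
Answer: -1/38933 ≈ -2.5685e-5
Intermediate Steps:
r(N) = 89 (r(N) = 99 - 10 = 89)
1/(-38661 + (o(-183) - r(-4))) = 1/(-38661 + (-183 - 1*89)) = 1/(-38661 + (-183 - 89)) = 1/(-38661 - 272) = 1/(-38933) = -1/38933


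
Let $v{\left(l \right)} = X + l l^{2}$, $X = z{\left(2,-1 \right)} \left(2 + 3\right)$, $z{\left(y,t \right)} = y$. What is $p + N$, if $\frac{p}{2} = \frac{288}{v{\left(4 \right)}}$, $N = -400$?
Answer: $- \frac{14512}{37} \approx -392.22$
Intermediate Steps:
$X = 10$ ($X = 2 \left(2 + 3\right) = 2 \cdot 5 = 10$)
$v{\left(l \right)} = 10 + l^{3}$ ($v{\left(l \right)} = 10 + l l^{2} = 10 + l^{3}$)
$p = \frac{288}{37}$ ($p = 2 \frac{288}{10 + 4^{3}} = 2 \frac{288}{10 + 64} = 2 \cdot \frac{288}{74} = 2 \cdot 288 \cdot \frac{1}{74} = 2 \cdot \frac{144}{37} = \frac{288}{37} \approx 7.7838$)
$p + N = \frac{288}{37} - 400 = - \frac{14512}{37}$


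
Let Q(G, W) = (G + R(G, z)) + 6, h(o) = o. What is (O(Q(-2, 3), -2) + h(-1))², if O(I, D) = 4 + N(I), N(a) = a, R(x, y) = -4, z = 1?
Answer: 9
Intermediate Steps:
Q(G, W) = 2 + G (Q(G, W) = (G - 4) + 6 = (-4 + G) + 6 = 2 + G)
O(I, D) = 4 + I
(O(Q(-2, 3), -2) + h(-1))² = ((4 + (2 - 2)) - 1)² = ((4 + 0) - 1)² = (4 - 1)² = 3² = 9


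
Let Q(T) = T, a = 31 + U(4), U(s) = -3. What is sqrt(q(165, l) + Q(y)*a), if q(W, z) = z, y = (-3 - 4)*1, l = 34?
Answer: 9*I*sqrt(2) ≈ 12.728*I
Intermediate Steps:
y = -7 (y = -7*1 = -7)
a = 28 (a = 31 - 3 = 28)
sqrt(q(165, l) + Q(y)*a) = sqrt(34 - 7*28) = sqrt(34 - 196) = sqrt(-162) = 9*I*sqrt(2)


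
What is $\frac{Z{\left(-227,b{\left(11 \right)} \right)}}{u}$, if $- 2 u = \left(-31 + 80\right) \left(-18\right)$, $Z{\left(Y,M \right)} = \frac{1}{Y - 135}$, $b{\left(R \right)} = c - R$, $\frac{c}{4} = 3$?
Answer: $- \frac{1}{159642} \approx -6.264 \cdot 10^{-6}$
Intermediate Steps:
$c = 12$ ($c = 4 \cdot 3 = 12$)
$b{\left(R \right)} = 12 - R$
$Z{\left(Y,M \right)} = \frac{1}{-135 + Y}$
$u = 441$ ($u = - \frac{\left(-31 + 80\right) \left(-18\right)}{2} = - \frac{49 \left(-18\right)}{2} = \left(- \frac{1}{2}\right) \left(-882\right) = 441$)
$\frac{Z{\left(-227,b{\left(11 \right)} \right)}}{u} = \frac{1}{\left(-135 - 227\right) 441} = \frac{1}{-362} \cdot \frac{1}{441} = \left(- \frac{1}{362}\right) \frac{1}{441} = - \frac{1}{159642}$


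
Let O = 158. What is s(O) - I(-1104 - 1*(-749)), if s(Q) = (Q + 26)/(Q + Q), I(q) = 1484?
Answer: -117190/79 ≈ -1483.4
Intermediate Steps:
s(Q) = (26 + Q)/(2*Q) (s(Q) = (26 + Q)/((2*Q)) = (26 + Q)*(1/(2*Q)) = (26 + Q)/(2*Q))
s(O) - I(-1104 - 1*(-749)) = (1/2)*(26 + 158)/158 - 1*1484 = (1/2)*(1/158)*184 - 1484 = 46/79 - 1484 = -117190/79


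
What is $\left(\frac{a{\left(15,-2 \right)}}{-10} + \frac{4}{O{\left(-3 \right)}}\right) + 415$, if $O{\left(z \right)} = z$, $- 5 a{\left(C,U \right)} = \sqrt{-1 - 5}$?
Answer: $\frac{1241}{3} + \frac{i \sqrt{6}}{50} \approx 413.67 + 0.04899 i$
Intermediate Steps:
$a{\left(C,U \right)} = - \frac{i \sqrt{6}}{5}$ ($a{\left(C,U \right)} = - \frac{\sqrt{-1 - 5}}{5} = - \frac{\sqrt{-6}}{5} = - \frac{i \sqrt{6}}{5}$)
$\left(\frac{a{\left(15,-2 \right)}}{-10} + \frac{4}{O{\left(-3 \right)}}\right) + 415 = \left(\frac{\left(- \frac{1}{5}\right) i \sqrt{6}}{-10} + \frac{4}{-3}\right) + 415 = \left(- \frac{i \sqrt{6}}{5} \left(- \frac{1}{10}\right) + 4 \left(- \frac{1}{3}\right)\right) + 415 = \left(\frac{i \sqrt{6}}{50} - \frac{4}{3}\right) + 415 = \left(- \frac{4}{3} + \frac{i \sqrt{6}}{50}\right) + 415 = \frac{1241}{3} + \frac{i \sqrt{6}}{50}$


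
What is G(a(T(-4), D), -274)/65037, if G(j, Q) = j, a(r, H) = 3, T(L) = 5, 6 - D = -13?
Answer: 1/21679 ≈ 4.6128e-5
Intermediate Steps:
D = 19 (D = 6 - 1*(-13) = 6 + 13 = 19)
G(a(T(-4), D), -274)/65037 = 3/65037 = 3*(1/65037) = 1/21679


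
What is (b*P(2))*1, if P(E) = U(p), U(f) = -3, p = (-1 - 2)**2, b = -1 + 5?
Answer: -12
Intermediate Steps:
b = 4
p = 9 (p = (-3)**2 = 9)
P(E) = -3
(b*P(2))*1 = (4*(-3))*1 = -12*1 = -12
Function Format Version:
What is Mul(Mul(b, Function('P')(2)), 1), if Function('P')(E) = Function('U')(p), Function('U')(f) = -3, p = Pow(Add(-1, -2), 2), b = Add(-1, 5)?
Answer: -12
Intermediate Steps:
b = 4
p = 9 (p = Pow(-3, 2) = 9)
Function('P')(E) = -3
Mul(Mul(b, Function('P')(2)), 1) = Mul(Mul(4, -3), 1) = Mul(-12, 1) = -12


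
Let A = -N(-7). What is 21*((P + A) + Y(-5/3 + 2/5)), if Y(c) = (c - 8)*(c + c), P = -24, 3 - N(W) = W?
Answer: -16576/75 ≈ -221.01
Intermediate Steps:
N(W) = 3 - W
A = -10 (A = -(3 - 1*(-7)) = -(3 + 7) = -1*10 = -10)
Y(c) = 2*c*(-8 + c) (Y(c) = (-8 + c)*(2*c) = 2*c*(-8 + c))
21*((P + A) + Y(-5/3 + 2/5)) = 21*((-24 - 10) + 2*(-5/3 + 2/5)*(-8 + (-5/3 + 2/5))) = 21*(-34 + 2*(-5*1/3 + 2*(1/5))*(-8 + (-5*1/3 + 2*(1/5)))) = 21*(-34 + 2*(-5/3 + 2/5)*(-8 + (-5/3 + 2/5))) = 21*(-34 + 2*(-19/15)*(-8 - 19/15)) = 21*(-34 + 2*(-19/15)*(-139/15)) = 21*(-34 + 5282/225) = 21*(-2368/225) = -16576/75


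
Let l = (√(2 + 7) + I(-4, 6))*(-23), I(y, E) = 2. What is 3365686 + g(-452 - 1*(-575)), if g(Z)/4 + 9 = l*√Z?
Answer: 3365650 - 460*√123 ≈ 3.3605e+6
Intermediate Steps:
l = -115 (l = (√(2 + 7) + 2)*(-23) = (√9 + 2)*(-23) = (3 + 2)*(-23) = 5*(-23) = -115)
g(Z) = -36 - 460*√Z (g(Z) = -36 + 4*(-115*√Z) = -36 - 460*√Z)
3365686 + g(-452 - 1*(-575)) = 3365686 + (-36 - 460*√(-452 - 1*(-575))) = 3365686 + (-36 - 460*√(-452 + 575)) = 3365686 + (-36 - 460*√123) = 3365650 - 460*√123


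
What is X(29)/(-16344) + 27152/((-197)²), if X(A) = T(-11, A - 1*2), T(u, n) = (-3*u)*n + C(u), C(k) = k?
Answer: 51202546/79286787 ≈ 0.64579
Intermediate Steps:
T(u, n) = u - 3*n*u (T(u, n) = (-3*u)*n + u = -3*n*u + u = u - 3*n*u)
X(A) = -77 + 33*A (X(A) = -11*(1 - 3*(A - 1*2)) = -11*(1 - 3*(A - 2)) = -11*(1 - 3*(-2 + A)) = -11*(1 + (6 - 3*A)) = -11*(7 - 3*A) = -77 + 33*A)
X(29)/(-16344) + 27152/((-197)²) = (-77 + 33*29)/(-16344) + 27152/((-197)²) = (-77 + 957)*(-1/16344) + 27152/38809 = 880*(-1/16344) + 27152*(1/38809) = -110/2043 + 27152/38809 = 51202546/79286787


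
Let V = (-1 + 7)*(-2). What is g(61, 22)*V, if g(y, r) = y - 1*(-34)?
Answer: -1140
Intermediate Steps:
g(y, r) = 34 + y (g(y, r) = y + 34 = 34 + y)
V = -12 (V = 6*(-2) = -12)
g(61, 22)*V = (34 + 61)*(-12) = 95*(-12) = -1140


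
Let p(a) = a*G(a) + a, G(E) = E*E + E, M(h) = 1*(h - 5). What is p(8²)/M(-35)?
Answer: -33288/5 ≈ -6657.6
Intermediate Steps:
M(h) = -5 + h (M(h) = 1*(-5 + h) = -5 + h)
G(E) = E + E² (G(E) = E² + E = E + E²)
p(a) = a + a²*(1 + a) (p(a) = a*(a*(1 + a)) + a = a²*(1 + a) + a = a + a²*(1 + a))
p(8²)/M(-35) = (8²*(1 + 8²*(1 + 8²)))/(-5 - 35) = (64*(1 + 64*(1 + 64)))/(-40) = (64*(1 + 64*65))*(-1/40) = (64*(1 + 4160))*(-1/40) = (64*4161)*(-1/40) = 266304*(-1/40) = -33288/5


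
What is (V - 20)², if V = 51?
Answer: 961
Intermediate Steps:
(V - 20)² = (51 - 20)² = 31² = 961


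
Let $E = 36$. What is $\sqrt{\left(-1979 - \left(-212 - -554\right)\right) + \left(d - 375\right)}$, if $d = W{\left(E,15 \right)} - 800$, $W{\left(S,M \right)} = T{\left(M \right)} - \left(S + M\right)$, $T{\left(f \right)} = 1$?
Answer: $3 i \sqrt{394} \approx 59.548 i$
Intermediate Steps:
$W{\left(S,M \right)} = 1 - M - S$ ($W{\left(S,M \right)} = 1 - \left(S + M\right) = 1 - \left(M + S\right) = 1 - M - S$)
$d = -850$ ($d = \left(1 - 15 - 36\right) - 800 = -50 - 800 = -850$)
$\sqrt{\left(-1979 - \left(-212 - -554\right)\right) + \left(d - 375\right)} = \sqrt{\left(-1979 - \left(-212 - -554\right)\right) - 1225} = \sqrt{\left(-1979 - \left(-212 + 554\right)\right) - 1225} = \sqrt{\left(-1979 - 342\right) - 1225} = \sqrt{-2321 - 1225} = \sqrt{-3546} = 3 i \sqrt{394}$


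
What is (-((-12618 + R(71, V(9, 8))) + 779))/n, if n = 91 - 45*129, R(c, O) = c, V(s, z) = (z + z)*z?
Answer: -5884/2857 ≈ -2.0595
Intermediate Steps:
V(s, z) = 2*z² (V(s, z) = (2*z)*z = 2*z²)
n = -5714 (n = 91 - 5805 = -5714)
(-((-12618 + R(71, V(9, 8))) + 779))/n = -((-12618 + 71) + 779)/(-5714) = -(-12547 + 779)*(-1/5714) = -1*(-11768)*(-1/5714) = 11768*(-1/5714) = -5884/2857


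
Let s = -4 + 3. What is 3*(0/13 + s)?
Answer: -3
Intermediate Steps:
s = -1
3*(0/13 + s) = 3*(0/13 - 1) = 3*(0*(1/13) - 1) = 3*(0 - 1) = 3*(-1) = -3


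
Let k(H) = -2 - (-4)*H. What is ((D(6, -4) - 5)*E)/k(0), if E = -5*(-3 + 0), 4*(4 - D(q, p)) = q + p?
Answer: 45/4 ≈ 11.250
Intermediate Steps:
D(q, p) = 4 - p/4 - q/4 (D(q, p) = 4 - (q + p)/4 = 4 - (p + q)/4 = 4 + (-p/4 - q/4) = 4 - p/4 - q/4)
E = 15 (E = -5*(-3) = 15)
k(H) = -2 + 4*H
((D(6, -4) - 5)*E)/k(0) = (((4 - ¼*(-4) - ¼*6) - 5)*15)/(-2 + 4*0) = (((4 + 1 - 3/2) - 5)*15)/(-2 + 0) = ((7/2 - 5)*15)/(-2) = -3/2*15*(-½) = -45/2*(-½) = 45/4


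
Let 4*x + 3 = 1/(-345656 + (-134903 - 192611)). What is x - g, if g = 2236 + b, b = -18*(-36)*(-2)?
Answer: -2533138711/2692680 ≈ -940.75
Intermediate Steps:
b = -1296 (b = 648*(-2) = -1296)
g = 940 (g = 2236 - 1296 = 940)
x = -2019511/2692680 (x = -¾ + 1/(4*(-345656 + (-134903 - 192611))) = -¾ + 1/(4*(-345656 - 327514)) = -¾ + (¼)/(-673170) = -¾ + (¼)*(-1/673170) = -¾ - 1/2692680 = -2019511/2692680 ≈ -0.75000)
x - g = -2019511/2692680 - 1*940 = -2019511/2692680 - 940 = -2533138711/2692680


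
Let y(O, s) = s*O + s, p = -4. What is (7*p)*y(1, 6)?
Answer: -336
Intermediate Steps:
y(O, s) = s + O*s (y(O, s) = O*s + s = s + O*s)
(7*p)*y(1, 6) = (7*(-4))*(6*(1 + 1)) = -168*2 = -28*12 = -336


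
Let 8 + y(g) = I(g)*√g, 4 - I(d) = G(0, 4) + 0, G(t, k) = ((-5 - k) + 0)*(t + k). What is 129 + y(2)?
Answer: 121 + 40*√2 ≈ 177.57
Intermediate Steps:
G(t, k) = (-5 - k)*(k + t)
I(d) = 40 (I(d) = 4 - ((-1*4² - 5*4 - 5*0 - 1*4*0) + 0) = 4 - ((-1*16 - 20 + 0 + 0) + 0) = 4 - ((-16 - 20 + 0 + 0) + 0) = 4 - (-36 + 0) = 4 - 1*(-36) = 4 + 36 = 40)
y(g) = -8 + 40*√g
129 + y(2) = 129 + (-8 + 40*√2) = 121 + 40*√2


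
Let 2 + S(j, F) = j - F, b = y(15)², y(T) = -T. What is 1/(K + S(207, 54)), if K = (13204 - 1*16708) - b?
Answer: -1/3578 ≈ -0.00027949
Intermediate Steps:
b = 225 (b = (-1*15)² = (-15)² = 225)
S(j, F) = -2 + j - F (S(j, F) = -2 + (j - F) = -2 + j - F)
K = -3729 (K = (13204 - 1*16708) - 1*225 = (13204 - 16708) - 225 = -3504 - 225 = -3729)
1/(K + S(207, 54)) = 1/(-3729 + (-2 + 207 - 1*54)) = 1/(-3729 + (-2 + 207 - 54)) = 1/(-3729 + 151) = 1/(-3578) = -1/3578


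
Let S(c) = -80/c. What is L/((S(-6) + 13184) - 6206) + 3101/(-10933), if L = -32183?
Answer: -1120610591/229308742 ≈ -4.8869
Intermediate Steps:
L/((S(-6) + 13184) - 6206) + 3101/(-10933) = -32183/((-80/(-6) + 13184) - 6206) + 3101/(-10933) = -32183/((-80*(-⅙) + 13184) - 6206) + 3101*(-1/10933) = -32183/((40/3 + 13184) - 6206) - 3101/10933 = -32183/(39592/3 - 6206) - 3101/10933 = -32183/20974/3 - 3101/10933 = -32183*3/20974 - 3101/10933 = -96549/20974 - 3101/10933 = -1120610591/229308742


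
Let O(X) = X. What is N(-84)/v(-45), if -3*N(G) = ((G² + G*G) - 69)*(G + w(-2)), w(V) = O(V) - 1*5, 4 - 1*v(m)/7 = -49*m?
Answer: -1963/71 ≈ -27.648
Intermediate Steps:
v(m) = 28 + 343*m (v(m) = 28 - (-343)*m = 28 + 343*m)
w(V) = -5 + V (w(V) = V - 1*5 = V - 5 = -5 + V)
N(G) = -(-69 + 2*G²)*(-7 + G)/3 (N(G) = -((G² + G*G) - 69)*(G + (-5 - 2))/3 = -((G² + G²) - 69)*(G - 7)/3 = -(2*G² - 69)*(-7 + G)/3 = -(-69 + 2*G²)*(-7 + G)/3)
N(-84)/v(-45) = (-161 + 23*(-84) - ⅔*(-84)³ + (14/3)*(-84)²)/(28 + 343*(-45)) = (-161 - 1932 - ⅔*(-592704) + (14/3)*7056)/(28 - 15435) = (-161 - 1932 + 395136 + 32928)/(-15407) = 425971*(-1/15407) = -1963/71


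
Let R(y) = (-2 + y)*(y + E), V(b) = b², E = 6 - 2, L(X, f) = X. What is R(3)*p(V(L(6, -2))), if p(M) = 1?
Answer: 7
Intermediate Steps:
E = 4
R(y) = (-2 + y)*(4 + y) (R(y) = (-2 + y)*(y + 4) = (-2 + y)*(4 + y))
R(3)*p(V(L(6, -2))) = (-8 + 3² + 2*3)*1 = (-8 + 9 + 6)*1 = 7*1 = 7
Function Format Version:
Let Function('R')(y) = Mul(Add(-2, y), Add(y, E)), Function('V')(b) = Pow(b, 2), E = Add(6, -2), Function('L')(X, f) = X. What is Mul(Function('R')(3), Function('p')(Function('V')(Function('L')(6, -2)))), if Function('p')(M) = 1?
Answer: 7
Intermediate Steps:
E = 4
Function('R')(y) = Mul(Add(-2, y), Add(4, y)) (Function('R')(y) = Mul(Add(-2, y), Add(y, 4)) = Mul(Add(-2, y), Add(4, y)))
Mul(Function('R')(3), Function('p')(Function('V')(Function('L')(6, -2)))) = Mul(Add(-8, Pow(3, 2), Mul(2, 3)), 1) = Mul(Add(-8, 9, 6), 1) = Mul(7, 1) = 7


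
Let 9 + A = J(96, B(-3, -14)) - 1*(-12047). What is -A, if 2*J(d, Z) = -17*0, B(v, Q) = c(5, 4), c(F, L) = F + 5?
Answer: -12038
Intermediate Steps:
c(F, L) = 5 + F
B(v, Q) = 10 (B(v, Q) = 5 + 5 = 10)
J(d, Z) = 0 (J(d, Z) = (-17*0)/2 = (-1*0)/2 = (½)*0 = 0)
A = 12038 (A = -9 + (0 - 1*(-12047)) = -9 + (0 + 12047) = -9 + 12047 = 12038)
-A = -1*12038 = -12038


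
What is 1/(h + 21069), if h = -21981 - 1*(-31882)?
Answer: 1/30970 ≈ 3.2289e-5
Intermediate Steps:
h = 9901 (h = -21981 + 31882 = 9901)
1/(h + 21069) = 1/(9901 + 21069) = 1/30970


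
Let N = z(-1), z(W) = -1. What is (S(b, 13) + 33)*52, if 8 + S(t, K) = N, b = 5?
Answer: 1248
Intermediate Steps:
N = -1
S(t, K) = -9 (S(t, K) = -8 - 1 = -9)
(S(b, 13) + 33)*52 = (-9 + 33)*52 = 24*52 = 1248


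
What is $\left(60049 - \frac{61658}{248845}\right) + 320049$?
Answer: $\frac{94585425152}{248845} \approx 3.801 \cdot 10^{5}$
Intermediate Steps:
$\left(60049 - \frac{61658}{248845}\right) + 320049 = \frac{14942831747}{248845} + 320049 = \frac{94585425152}{248845}$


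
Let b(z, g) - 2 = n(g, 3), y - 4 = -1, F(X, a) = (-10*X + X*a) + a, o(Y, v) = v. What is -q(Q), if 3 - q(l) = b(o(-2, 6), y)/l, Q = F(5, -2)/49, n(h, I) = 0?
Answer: -142/31 ≈ -4.5806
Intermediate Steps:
F(X, a) = a - 10*X + X*a
y = 3 (y = 4 - 1 = 3)
b(z, g) = 2 (b(z, g) = 2 + 0 = 2)
Q = -62/49 (Q = (-2 - 10*5 + 5*(-2))/49 = (-2 - 50 - 10)*(1/49) = -62*1/49 = -62/49 ≈ -1.2653)
q(l) = 3 - 2/l
-q(Q) = -(3 - 2/(-62/49)) = -(3 - 2*(-49/62)) = -(3 + 49/31) = -1*142/31 = -142/31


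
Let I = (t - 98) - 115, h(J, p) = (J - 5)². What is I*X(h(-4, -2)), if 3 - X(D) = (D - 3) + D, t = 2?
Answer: 32916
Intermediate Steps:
h(J, p) = (-5 + J)²
X(D) = 6 - 2*D (X(D) = 3 - ((D - 3) + D) = 3 - ((-3 + D) + D) = 3 - (-3 + 2*D) = 3 + (3 - 2*D) = 6 - 2*D)
I = -211 (I = (2 - 98) - 115 = -96 - 115 = -211)
I*X(h(-4, -2)) = -211*(6 - 2*(-5 - 4)²) = -211*(6 - 2*(-9)²) = -211*(6 - 2*81) = -211*(6 - 162) = -211*(-156) = 32916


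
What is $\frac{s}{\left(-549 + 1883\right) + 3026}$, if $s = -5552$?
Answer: $- \frac{694}{545} \approx -1.2734$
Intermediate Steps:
$\frac{s}{\left(-549 + 1883\right) + 3026} = - \frac{5552}{\left(-549 + 1883\right) + 3026} = - \frac{5552}{1334 + 3026} = - \frac{5552}{4360} = \left(-5552\right) \frac{1}{4360} = - \frac{694}{545}$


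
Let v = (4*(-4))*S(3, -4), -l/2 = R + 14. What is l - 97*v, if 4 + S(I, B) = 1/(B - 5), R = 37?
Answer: -58342/9 ≈ -6482.4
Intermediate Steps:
S(I, B) = -4 + 1/(-5 + B) (S(I, B) = -4 + 1/(B - 5) = -4 + 1/(-5 + B))
l = -102 (l = -2*(37 + 14) = -2*51 = -102)
v = 592/9 (v = (4*(-4))*((21 - 4*(-4))/(-5 - 4)) = -16*(21 + 16)/(-9) = -(-16)*37/9 = -16*(-37/9) = 592/9 ≈ 65.778)
l - 97*v = -102 - 97*592/9 = -102 - 57424/9 = -58342/9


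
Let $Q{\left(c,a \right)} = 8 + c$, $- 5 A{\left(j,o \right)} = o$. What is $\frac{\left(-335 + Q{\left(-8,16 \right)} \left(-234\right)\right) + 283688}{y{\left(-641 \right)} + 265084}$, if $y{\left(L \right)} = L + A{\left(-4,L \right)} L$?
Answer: $\frac{472255}{303778} \approx 1.5546$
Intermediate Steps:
$A{\left(j,o \right)} = - \frac{o}{5}$
$y{\left(L \right)} = L - \frac{L^{2}}{5}$ ($y{\left(L \right)} = L + - \frac{L}{5} L = L - \frac{L^{2}}{5}$)
$\frac{\left(-335 + Q{\left(-8,16 \right)} \left(-234\right)\right) + 283688}{y{\left(-641 \right)} + 265084} = \frac{\left(-335 + \left(8 - 8\right) \left(-234\right)\right) + 283688}{\frac{1}{5} \left(-641\right) \left(5 - -641\right) + 265084} = \frac{\left(-335 + 0 \left(-234\right)\right) + 283688}{\frac{1}{5} \left(-641\right) \left(5 + 641\right) + 265084} = \frac{\left(-335 + 0\right) + 283688}{\frac{1}{5} \left(-641\right) 646 + 265084} = \frac{-335 + 283688}{- \frac{414086}{5} + 265084} = \frac{283353}{\frac{911334}{5}} = 283353 \cdot \frac{5}{911334} = \frac{472255}{303778}$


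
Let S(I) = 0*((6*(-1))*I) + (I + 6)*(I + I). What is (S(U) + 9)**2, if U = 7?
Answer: 36481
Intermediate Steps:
S(I) = 2*I*(6 + I) (S(I) = 0*(-6*I) + (6 + I)*(2*I) = 0 + 2*I*(6 + I) = 2*I*(6 + I))
(S(U) + 9)**2 = (2*7*(6 + 7) + 9)**2 = (2*7*13 + 9)**2 = (182 + 9)**2 = 191**2 = 36481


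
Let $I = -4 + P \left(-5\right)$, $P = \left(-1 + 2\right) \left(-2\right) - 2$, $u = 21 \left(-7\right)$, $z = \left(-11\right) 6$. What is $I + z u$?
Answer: $9718$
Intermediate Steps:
$z = -66$
$u = -147$
$P = -4$ ($P = 1 \left(-2\right) - 2 = -2 - 2 = -4$)
$I = 16$ ($I = -4 - -20 = -4 + 20 = 16$)
$I + z u = 16 - -9702 = 16 + 9702 = 9718$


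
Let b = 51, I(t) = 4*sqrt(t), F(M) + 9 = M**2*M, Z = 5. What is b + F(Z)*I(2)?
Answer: 51 + 464*sqrt(2) ≈ 707.20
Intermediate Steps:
F(M) = -9 + M**3 (F(M) = -9 + M**2*M = -9 + M**3)
b + F(Z)*I(2) = 51 + (-9 + 5**3)*(4*sqrt(2)) = 51 + (-9 + 125)*(4*sqrt(2)) = 51 + 116*(4*sqrt(2)) = 51 + 464*sqrt(2)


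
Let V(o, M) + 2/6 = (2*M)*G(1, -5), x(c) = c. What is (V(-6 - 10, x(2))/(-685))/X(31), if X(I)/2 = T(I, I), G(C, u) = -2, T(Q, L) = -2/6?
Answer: -5/274 ≈ -0.018248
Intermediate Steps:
T(Q, L) = -⅓ (T(Q, L) = -2*⅙ = -⅓)
V(o, M) = -⅓ - 4*M (V(o, M) = -⅓ + (2*M)*(-2) = -⅓ - 4*M)
X(I) = -⅔ (X(I) = 2*(-⅓) = -⅔)
(V(-6 - 10, x(2))/(-685))/X(31) = ((-⅓ - 4*2)/(-685))/(-⅔) = ((-⅓ - 8)*(-1/685))*(-3/2) = -25/3*(-1/685)*(-3/2) = (5/411)*(-3/2) = -5/274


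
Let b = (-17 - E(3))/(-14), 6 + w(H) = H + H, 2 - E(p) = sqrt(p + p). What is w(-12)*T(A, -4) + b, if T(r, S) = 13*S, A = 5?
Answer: 21859/14 - sqrt(6)/14 ≈ 1561.2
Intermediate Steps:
E(p) = 2 - sqrt(2)*sqrt(p) (E(p) = 2 - sqrt(p + p) = 2 - sqrt(2*p) = 2 - sqrt(2)*sqrt(p))
w(H) = -6 + 2*H (w(H) = -6 + (H + H) = -6 + 2*H)
b = 19/14 - sqrt(6)/14 (b = (-17 - (2 - sqrt(2)*sqrt(3)))/(-14) = (-17 - (2 - sqrt(6)))*(-1/14) = (-17 + (-2 + sqrt(6)))*(-1/14) = (-19 + sqrt(6))*(-1/14) = 19/14 - sqrt(6)/14 ≈ 1.1822)
w(-12)*T(A, -4) + b = (-6 + 2*(-12))*(13*(-4)) + (19/14 - sqrt(6)/14) = (-6 - 24)*(-52) + (19/14 - sqrt(6)/14) = -30*(-52) + (19/14 - sqrt(6)/14) = 1560 + (19/14 - sqrt(6)/14) = 21859/14 - sqrt(6)/14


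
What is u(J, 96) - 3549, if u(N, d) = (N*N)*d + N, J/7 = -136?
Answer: 87000683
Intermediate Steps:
J = -952 (J = 7*(-136) = -952)
u(N, d) = N + d*N² (u(N, d) = N²*d + N = d*N² + N = N + d*N²)
u(J, 96) - 3549 = -952*(1 - 952*96) - 3549 = -952*(1 - 91392) - 3549 = -952*(-91391) - 3549 = 87004232 - 3549 = 87000683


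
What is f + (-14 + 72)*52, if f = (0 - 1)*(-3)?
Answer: 3019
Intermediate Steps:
f = 3 (f = -1*(-3) = 3)
f + (-14 + 72)*52 = 3 + (-14 + 72)*52 = 3 + 58*52 = 3 + 3016 = 3019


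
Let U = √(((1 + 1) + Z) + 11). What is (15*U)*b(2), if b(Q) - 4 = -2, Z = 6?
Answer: 30*√19 ≈ 130.77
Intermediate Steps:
b(Q) = 2 (b(Q) = 4 - 2 = 2)
U = √19 (U = √(((1 + 1) + 6) + 11) = √((2 + 6) + 11) = √(8 + 11) = √19 ≈ 4.3589)
(15*U)*b(2) = (15*√19)*2 = 30*√19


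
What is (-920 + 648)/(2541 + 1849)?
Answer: -136/2195 ≈ -0.061959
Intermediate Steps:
(-920 + 648)/(2541 + 1849) = -272/4390 = -272*1/4390 = -136/2195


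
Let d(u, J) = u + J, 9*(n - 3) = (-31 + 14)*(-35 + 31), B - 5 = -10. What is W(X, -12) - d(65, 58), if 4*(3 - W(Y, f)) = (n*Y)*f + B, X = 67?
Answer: 24035/12 ≈ 2002.9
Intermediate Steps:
B = -5 (B = 5 - 10 = -5)
n = 95/9 (n = 3 + ((-31 + 14)*(-35 + 31))/9 = 3 + (-17*(-4))/9 = 3 + (⅑)*68 = 3 + 68/9 = 95/9 ≈ 10.556)
d(u, J) = J + u
W(Y, f) = 17/4 - 95*Y*f/36 (W(Y, f) = 3 - ((95*Y/9)*f - 5)/4 = 3 - (95*Y*f/9 - 5)/4 = 3 - (-5 + 95*Y*f/9)/4 = 3 + (5/4 - 95*Y*f/36) = 17/4 - 95*Y*f/36)
W(X, -12) - d(65, 58) = (17/4 - 95/36*67*(-12)) - (58 + 65) = (17/4 + 6365/3) - 1*123 = 25511/12 - 123 = 24035/12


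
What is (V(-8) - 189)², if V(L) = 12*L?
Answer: 81225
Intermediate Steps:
(V(-8) - 189)² = (12*(-8) - 189)² = (-96 - 189)² = (-285)² = 81225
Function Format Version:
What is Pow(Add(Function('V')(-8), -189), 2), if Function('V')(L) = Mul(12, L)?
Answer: 81225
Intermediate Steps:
Pow(Add(Function('V')(-8), -189), 2) = Pow(Add(Mul(12, -8), -189), 2) = Pow(Add(-96, -189), 2) = Pow(-285, 2) = 81225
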